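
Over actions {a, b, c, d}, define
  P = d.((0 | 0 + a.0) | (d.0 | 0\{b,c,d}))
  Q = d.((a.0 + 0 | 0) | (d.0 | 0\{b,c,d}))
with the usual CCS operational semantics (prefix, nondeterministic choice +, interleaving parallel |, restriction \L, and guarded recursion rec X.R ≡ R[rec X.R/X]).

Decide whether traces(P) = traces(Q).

LTS(P): 5 reachable states
  s0 = d.((0 | 0 + a.0) | (d.0 | 0\{b,c,d})) → --d--▸ s1
  s1 = (0 | 0 + a.0) | (d.0 | 0\{b,c,d}) → --a--▸ s2, --d--▸ s3
  s2 = 0 | (d.0 | 0\{b,c,d}) → --d--▸ s4
  s3 = (0 | 0 + a.0) | (0 | 0\{b,c,d}) → --a--▸ s4
  s4 = 0 | (0 | 0\{b,c,d}) → deadlocked
LTS(Q): 5 reachable states
  t0 = d.((a.0 + 0 | 0) | (d.0 | 0\{b,c,d})) → --d--▸ t1
  t1 = (a.0 + 0 | 0) | (d.0 | 0\{b,c,d}) → --a--▸ t2, --d--▸ t3
  t2 = 0 | (d.0 | 0\{b,c,d}) → --d--▸ t4
  t3 = (a.0 + 0 | 0) | (0 | 0\{b,c,d}) → --a--▸ t4
  t4 = 0 | (0 | 0\{b,c,d}) → deadlocked
Coarsest stable partition (strong bisimilarity classes):
  B0 = {s0, t0}
  B1 = {s1, t1}
  B2 = {s3, t3}
  B3 = {s4, t4}
  B4 = {s2, t2}
s0 ∈ B0, t0 ∈ B0 → same block
Bisimilar ⇒ trace-equivalent.

YES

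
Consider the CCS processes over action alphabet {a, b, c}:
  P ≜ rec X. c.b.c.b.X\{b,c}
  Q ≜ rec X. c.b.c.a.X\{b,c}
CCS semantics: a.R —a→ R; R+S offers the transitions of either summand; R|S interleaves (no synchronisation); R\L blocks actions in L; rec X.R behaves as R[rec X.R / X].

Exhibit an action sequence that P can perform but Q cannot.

cbcb

P's transition system — 5 states:
  p0 = rec X. c.b.c.b.X\{b,c} | -c-> p1
  p1 = b.c.b.(rec X. c.b.c.b.X\{b,c})\{b,c} | -b-> p2
  p2 = c.b.(rec X. c.b.c.b.X\{b,c})\{b,c} | -c-> p3
  p3 = b.(rec X. c.b.c.b.X\{b,c})\{b,c} | -b-> p4
  p4 = (rec X. c.b.c.b.X\{b,c})\{b,c} | (no moves)
Q's transition system — 5 states:
  q0 = rec X. c.b.c.a.X\{b,c} | -c-> q1
  q1 = b.c.a.(rec X. c.b.c.a.X\{b,c})\{b,c} | -b-> q2
  q2 = c.a.(rec X. c.b.c.a.X\{b,c})\{b,c} | -c-> q3
  q3 = a.(rec X. c.b.c.a.X\{b,c})\{b,c} | -a-> q4
  q4 = (rec X. c.b.c.a.X\{b,c})\{b,c} | (no moves)
Run σ = ⟨cbcb⟩ on P: start {p0}
  step 1 (c): {p1}
  step 2 (b): {p2}
  step 3 (c): {p3}
  step 4 (b): {p4}
  P completes σ.
Run σ = ⟨cbcb⟩ on Q: start {q0}
  step 1 (c): {q1}
  step 2 (b): {q2}
  step 3 (c): {q3}
  step 4 (b): ∅  — Q cannot continue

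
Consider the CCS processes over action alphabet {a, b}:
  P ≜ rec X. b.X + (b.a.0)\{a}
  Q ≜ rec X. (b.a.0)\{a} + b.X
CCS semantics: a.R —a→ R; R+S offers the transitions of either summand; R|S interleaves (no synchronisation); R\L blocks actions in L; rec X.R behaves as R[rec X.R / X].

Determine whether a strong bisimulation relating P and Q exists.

P ~ Q

LTS(P): 2 reachable states
  p0 = rec X. b.X + (b.a.0)\{a} has moves -b-> p0, -b-> p1
  p1 = (a.0)\{a} has moves ∅
LTS(Q): 2 reachable states
  q0 = rec X. (b.a.0)\{a} + b.X has moves -b-> q0, -b-> q1
  q1 = (a.0)\{a} has moves ∅
Partition-refinement fixed point:
  B0 = {p0, q0}
  B1 = {p1, q1}
p0 ∈ B0, q0 ∈ B0 → same block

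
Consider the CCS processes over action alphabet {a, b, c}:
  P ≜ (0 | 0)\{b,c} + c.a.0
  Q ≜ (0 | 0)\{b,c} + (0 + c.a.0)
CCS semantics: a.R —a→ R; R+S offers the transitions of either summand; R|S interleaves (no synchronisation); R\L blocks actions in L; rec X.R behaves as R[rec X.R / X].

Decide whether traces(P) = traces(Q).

LTS(P): 3 reachable states
  u0 = (0 | 0)\{b,c} + c.a.0 :: =c=> u1
  u1 = a.0 :: =a=> u2
  u2 = 0 :: (no moves)
LTS(Q): 3 reachable states
  v0 = (0 | 0)\{b,c} + (0 + c.a.0) :: =c=> v1
  v1 = a.0 :: =a=> v2
  v2 = 0 :: (no moves)
Coarsest stable partition (strong bisimilarity classes):
  B0 = {u0, v0}
  B1 = {u1, v1}
  B2 = {u2, v2}
u0 ∈ B0, v0 ∈ B0 → same block
Bisimilar ⇒ trace-equivalent.

traces(P) = traces(Q)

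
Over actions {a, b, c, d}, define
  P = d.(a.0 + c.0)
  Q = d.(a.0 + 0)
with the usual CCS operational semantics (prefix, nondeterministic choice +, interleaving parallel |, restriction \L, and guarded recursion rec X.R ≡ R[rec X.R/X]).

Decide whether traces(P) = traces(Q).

NO — witness ⟨dc⟩

P's transition system — 3 states:
  p0 = d.(a.0 + c.0) ⊢ -d-> p1
  p1 = a.0 + c.0 ⊢ -a-> p2, -c-> p2
  p2 = 0 ⊢ deadlocked
Q's transition system — 3 states:
  q0 = d.(a.0 + 0) ⊢ -d-> q1
  q1 = a.0 + 0 ⊢ -a-> q2
  q2 = 0 ⊢ deadlocked
Trace ⟨dc⟩ through P, begin at {p0}:
  [1] d ⇒ {p1}
  [2] c ⇒ {p2}
  P completes σ.
Trace ⟨dc⟩ through Q, begin at {q0}:
  [1] d ⇒ {q1}
  [2] c ⇒ ∅  — Q cannot continue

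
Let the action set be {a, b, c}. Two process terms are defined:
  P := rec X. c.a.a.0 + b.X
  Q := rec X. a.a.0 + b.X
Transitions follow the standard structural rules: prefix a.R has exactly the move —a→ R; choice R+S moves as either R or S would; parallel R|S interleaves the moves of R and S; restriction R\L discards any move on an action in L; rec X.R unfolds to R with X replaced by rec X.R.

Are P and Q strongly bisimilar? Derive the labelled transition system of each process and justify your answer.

P ≁ Q

LTS(P): 4 reachable states
  s0 = rec X. c.a.a.0 + b.X | -b-> s0, -c-> s1
  s1 = a.a.0 | -a-> s2
  s2 = a.0 | -a-> s3
  s3 = 0 | ∅
LTS(Q): 3 reachable states
  t0 = rec X. a.a.0 + b.X | -a-> t1, -b-> t0
  t1 = a.0 | -a-> t2
  t2 = 0 | ∅
Partition-refinement fixed point:
  B0 = {s0}
  B1 = {s1}
  B2 = {s2, t1}
  B3 = {s3, t2}
  B4 = {t0}
s0 ∈ B0, t0 ∈ B4 → different blocks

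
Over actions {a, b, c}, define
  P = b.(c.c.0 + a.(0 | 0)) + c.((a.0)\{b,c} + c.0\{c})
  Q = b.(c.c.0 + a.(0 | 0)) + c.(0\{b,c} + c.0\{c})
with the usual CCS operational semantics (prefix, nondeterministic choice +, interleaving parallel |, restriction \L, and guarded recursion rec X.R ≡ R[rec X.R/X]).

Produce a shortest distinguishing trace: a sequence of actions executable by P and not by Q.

LTS(P): 8 reachable states
  p0 = b.(c.c.0 + a.(0 | 0)) + c.((a.0)\{b,c} + c.0\{c}) → --b--▸ p1, --c--▸ p2
  p1 = c.c.0 + a.(0 | 0) → --a--▸ p3, --c--▸ p4
  p2 = (a.0)\{b,c} + c.0\{c} → --a--▸ p5, --c--▸ p6
  p3 = 0 | 0 → (no moves)
  p4 = c.0 → --c--▸ p7
  p5 = 0\{b,c} → (no moves)
  p6 = 0\{c} → (no moves)
  p7 = 0 → (no moves)
LTS(Q): 7 reachable states
  q0 = b.(c.c.0 + a.(0 | 0)) + c.(0\{b,c} + c.0\{c}) → --b--▸ q1, --c--▸ q2
  q1 = c.c.0 + a.(0 | 0) → --a--▸ q3, --c--▸ q4
  q2 = 0\{b,c} + c.0\{c} → --c--▸ q5
  q3 = 0 | 0 → (no moves)
  q4 = c.0 → --c--▸ q6
  q5 = 0\{c} → (no moves)
  q6 = 0 → (no moves)
Run σ = ⟨ca⟩ on P: start {p0}
  after c @ step 1: {p2}
  after a @ step 2: {p5}
  P completes σ.
Run σ = ⟨ca⟩ on Q: start {q0}
  after c @ step 1: {q2}
  after a @ step 2: ∅ (Q stuck)

ca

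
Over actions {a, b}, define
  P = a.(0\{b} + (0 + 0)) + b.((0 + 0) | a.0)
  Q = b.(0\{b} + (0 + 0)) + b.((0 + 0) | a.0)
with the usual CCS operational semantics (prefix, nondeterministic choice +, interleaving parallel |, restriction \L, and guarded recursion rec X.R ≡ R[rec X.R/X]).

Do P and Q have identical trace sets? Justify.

NO — witness ⟨a⟩

P's transition system — 4 states:
  m0 = a.(0\{b} + (0 + 0)) + b.((0 + 0) | a.0) ⊢ --a--▸ m1, --b--▸ m2
  m1 = 0\{b} + (0 + 0) ⊢ ·
  m2 = (0 + 0) | a.0 ⊢ --a--▸ m3
  m3 = (0 + 0) | 0 ⊢ ·
Q's transition system — 4 states:
  n0 = b.(0\{b} + (0 + 0)) + b.((0 + 0) | a.0) ⊢ --b--▸ n1, --b--▸ n2
  n1 = (0 + 0) | a.0 ⊢ --a--▸ n3
  n2 = 0\{b} + (0 + 0) ⊢ ·
  n3 = (0 + 0) | 0 ⊢ ·
Trace ⟨a⟩ through P, begin at {m0}:
  after a @ step 1: {m1}
  P completes σ.
Trace ⟨a⟩ through Q, begin at {n0}:
  after a @ step 1: no successor for Q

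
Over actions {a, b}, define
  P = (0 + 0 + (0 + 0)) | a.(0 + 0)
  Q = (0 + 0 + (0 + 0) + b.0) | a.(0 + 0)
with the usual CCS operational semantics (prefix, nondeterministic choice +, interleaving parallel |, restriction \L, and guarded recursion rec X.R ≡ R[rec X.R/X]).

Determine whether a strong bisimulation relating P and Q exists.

P's transition system — 2 states:
  p0 = (0 + 0 + (0 + 0)) | a.(0 + 0) ⊢ -a-> p1
  p1 = (0 + 0 + (0 + 0)) | (0 + 0) ⊢ (no moves)
Q's transition system — 4 states:
  q0 = (0 + 0 + (0 + 0) + b.0) | a.(0 + 0) ⊢ -a-> q1, -b-> q2
  q1 = (0 + 0 + (0 + 0) + b.0) | (0 + 0) ⊢ -b-> q3
  q2 = 0 | a.(0 + 0) ⊢ -a-> q3
  q3 = 0 | (0 + 0) ⊢ (no moves)
Coarsest stable partition (strong bisimilarity classes):
  B0 = {p0, q2}
  B1 = {p1, q3}
  B2 = {q0}
  B3 = {q1}
p0 ∈ B0, q0 ∈ B2 → different blocks

not bisimilar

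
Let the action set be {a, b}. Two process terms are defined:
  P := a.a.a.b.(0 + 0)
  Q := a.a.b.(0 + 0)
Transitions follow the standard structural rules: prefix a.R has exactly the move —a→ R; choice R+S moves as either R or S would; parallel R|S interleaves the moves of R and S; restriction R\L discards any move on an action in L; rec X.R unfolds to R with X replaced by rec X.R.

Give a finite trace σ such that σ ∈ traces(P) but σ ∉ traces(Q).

aaa

P's transition system — 5 states:
  u0 = a.a.a.b.(0 + 0) | ··a··> u1
  u1 = a.a.b.(0 + 0) | ··a··> u2
  u2 = a.b.(0 + 0) | ··a··> u3
  u3 = b.(0 + 0) | ··b··> u4
  u4 = 0 + 0 | stopped
Q's transition system — 4 states:
  v0 = a.a.b.(0 + 0) | ··a··> v1
  v1 = a.b.(0 + 0) | ··a··> v2
  v2 = b.(0 + 0) | ··b··> v3
  v3 = 0 + 0 | stopped
Trace ⟨aaa⟩ through P, begin at {u0}:
  [1] a ⇒ {u1}
  [2] a ⇒ {u2}
  [3] a ⇒ {u3}
  ✓ P
Trace ⟨aaa⟩ through Q, begin at {v0}:
  [1] a ⇒ {v1}
  [2] a ⇒ {v2}
  [3] a ⇒ ∅ (Q stuck)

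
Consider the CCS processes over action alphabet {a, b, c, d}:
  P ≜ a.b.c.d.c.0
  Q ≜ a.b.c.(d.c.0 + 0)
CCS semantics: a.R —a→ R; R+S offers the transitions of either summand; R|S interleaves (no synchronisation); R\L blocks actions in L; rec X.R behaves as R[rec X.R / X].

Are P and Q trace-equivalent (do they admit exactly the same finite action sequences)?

Reachable graph of P (6 states):
  p0 = a.b.c.d.c.0 | —a→ p1
  p1 = b.c.d.c.0 | —b→ p2
  p2 = c.d.c.0 | —c→ p3
  p3 = d.c.0 | —d→ p4
  p4 = c.0 | —c→ p5
  p5 = 0 | stopped
Reachable graph of Q (6 states):
  q0 = a.b.c.(d.c.0 + 0) | —a→ q1
  q1 = b.c.(d.c.0 + 0) | —b→ q2
  q2 = c.(d.c.0 + 0) | —c→ q3
  q3 = d.c.0 + 0 | —d→ q4
  q4 = c.0 | —c→ q5
  q5 = 0 | stopped
Partition-refinement fixed point:
  B0 = {p0, q0}
  B1 = {p1, q1}
  B2 = {p2, q2}
  B3 = {p3, q3}
  B4 = {p4, q4}
  B5 = {p5, q5}
p0 ∈ B0, q0 ∈ B0 → same block
Bisimilar ⇒ trace-equivalent.

traces(P) = traces(Q)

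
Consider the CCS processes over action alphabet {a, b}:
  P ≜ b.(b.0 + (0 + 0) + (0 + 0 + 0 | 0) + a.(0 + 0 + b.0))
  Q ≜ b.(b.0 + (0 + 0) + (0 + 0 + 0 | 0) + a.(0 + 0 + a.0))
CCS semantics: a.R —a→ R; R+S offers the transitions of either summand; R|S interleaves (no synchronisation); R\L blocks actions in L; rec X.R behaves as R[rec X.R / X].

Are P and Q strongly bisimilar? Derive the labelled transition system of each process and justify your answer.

Reachable graph of P (4 states):
  s0 = b.(b.0 + (0 + 0) + (0 + 0 + 0 | 0) + a.(0 + 0 + b.0)) :: —b→ s1
  s1 = b.0 + (0 + 0) + (0 + 0 + 0 | 0) + a.(0 + 0 + b.0) :: —a→ s2, —b→ s3
  s2 = 0 + 0 + b.0 :: —b→ s3
  s3 = 0 :: ·
Reachable graph of Q (4 states):
  t0 = b.(b.0 + (0 + 0) + (0 + 0 + 0 | 0) + a.(0 + 0 + a.0)) :: —b→ t1
  t1 = b.0 + (0 + 0) + (0 + 0 + 0 | 0) + a.(0 + 0 + a.0) :: —a→ t2, —b→ t3
  t2 = 0 + 0 + a.0 :: —a→ t3
  t3 = 0 :: ·
Coarsest stable partition (strong bisimilarity classes):
  B0 = {s0}
  B1 = {s1}
  B2 = {s2}
  B3 = {s3, t3}
  B4 = {t0}
  B5 = {t1}
  B6 = {t2}
s0 ∈ B0, t0 ∈ B4 → different blocks

NO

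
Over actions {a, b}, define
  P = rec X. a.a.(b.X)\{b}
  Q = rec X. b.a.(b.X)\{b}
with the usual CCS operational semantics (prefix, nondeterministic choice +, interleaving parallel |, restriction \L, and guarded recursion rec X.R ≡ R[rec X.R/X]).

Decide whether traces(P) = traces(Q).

P's transition system — 3 states:
  u0 = rec X. a.a.(b.X)\{b} :: ··a··> u1
  u1 = a.(b.(rec X. a.a.(b.X)\{b}))\{b} :: ··a··> u2
  u2 = (b.(rec X. a.a.(b.X)\{b}))\{b} :: (no moves)
Q's transition system — 3 states:
  v0 = rec X. b.a.(b.X)\{b} :: ··b··> v1
  v1 = a.(b.(rec X. b.a.(b.X)\{b}))\{b} :: ··a··> v2
  v2 = (b.(rec X. b.a.(b.X)\{b}))\{b} :: (no moves)
Run σ = ⟨a⟩ on P: start {u0}
  [1] a ⇒ {u1}
  — P admits the full trace.
Run σ = ⟨a⟩ on Q: start {v0}
  [1] a ⇒ ∅  — Q cannot continue

trace-distinct — witness ⟨a⟩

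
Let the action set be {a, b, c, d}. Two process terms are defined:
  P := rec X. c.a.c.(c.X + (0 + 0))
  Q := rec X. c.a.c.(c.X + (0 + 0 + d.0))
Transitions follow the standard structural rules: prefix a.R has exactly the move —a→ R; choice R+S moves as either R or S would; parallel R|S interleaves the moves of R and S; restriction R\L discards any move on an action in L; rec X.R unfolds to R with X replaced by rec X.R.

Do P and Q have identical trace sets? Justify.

Reachable graph of P (4 states):
  m0 = rec X. c.a.c.(c.X + (0 + 0)) ⊢ --c--▸ m1
  m1 = a.c.(c.(rec X. c.a.c.(c.X + (0 + 0))) + (0 + 0)) ⊢ --a--▸ m2
  m2 = c.(c.(rec X. c.a.c.(c.X + (0 + 0))) + (0 + 0)) ⊢ --c--▸ m3
  m3 = c.(rec X. c.a.c.(c.X + (0 + 0))) + (0 + 0) ⊢ --c--▸ m0
Reachable graph of Q (5 states):
  n0 = rec X. c.a.c.(c.X + (0 + 0 + d.0)) ⊢ --c--▸ n1
  n1 = a.c.(c.(rec X. c.a.c.(c.X + (0 + 0 + d.0))) + (0 + 0 + d.0)) ⊢ --a--▸ n2
  n2 = c.(c.(rec X. c.a.c.(c.X + (0 + 0 + d.0))) + (0 + 0 + d.0)) ⊢ --c--▸ n3
  n3 = c.(rec X. c.a.c.(c.X + (0 + 0 + d.0))) + (0 + 0 + d.0) ⊢ --c--▸ n0, --d--▸ n4
  n4 = 0 ⊢ (no moves)
Run σ = ⟨cacd⟩ on Q: start {n0}
  step 1 (c): {n1}
  step 2 (a): {n2}
  step 3 (c): {n3}
  step 4 (d): {n4}
  — Q admits the full trace.
Run σ = ⟨cacd⟩ on P: start {m0}
  step 1 (c): {m1}
  step 2 (a): {m2}
  step 3 (c): {m3}
  step 4 (d): no successor for P

traces(P) ≠ traces(Q) — witness ⟨cacd⟩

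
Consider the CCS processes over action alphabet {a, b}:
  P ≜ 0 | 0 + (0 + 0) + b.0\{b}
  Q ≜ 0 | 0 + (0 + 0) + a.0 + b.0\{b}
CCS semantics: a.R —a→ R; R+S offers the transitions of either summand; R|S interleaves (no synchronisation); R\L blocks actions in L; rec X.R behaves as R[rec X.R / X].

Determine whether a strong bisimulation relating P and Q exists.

P ≁ Q

P's transition system — 2 states:
  u0 = 0 | 0 + (0 + 0) + b.0\{b} → --b--▸ u1
  u1 = 0\{b} → ∅
Q's transition system — 3 states:
  v0 = 0 | 0 + (0 + 0) + a.0 + b.0\{b} → --a--▸ v1, --b--▸ v2
  v1 = 0 → ∅
  v2 = 0\{b} → ∅
Partition-refinement fixed point:
  B0 = {u0}
  B1 = {u1, v1, v2}
  B2 = {v0}
u0 ∈ B0, v0 ∈ B2 → different blocks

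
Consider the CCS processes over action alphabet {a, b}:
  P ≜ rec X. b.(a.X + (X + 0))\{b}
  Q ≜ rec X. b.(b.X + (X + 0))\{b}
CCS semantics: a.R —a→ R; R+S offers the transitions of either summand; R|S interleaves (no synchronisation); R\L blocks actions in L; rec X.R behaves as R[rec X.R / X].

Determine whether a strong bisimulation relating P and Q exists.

LTS(P): 3 reachable states
  p0 = rec X. b.(a.X + (X + 0))\{b} | ··b··> p1
  p1 = (a.(rec X. b.(a.X + (X + 0))\{b}) + ((rec X. b.(a.X + (X + 0))\{b}) + 0))\{b} | ··a··> p2
  p2 = (rec X. b.(a.X + (X + 0))\{b})\{b} | (no moves)
LTS(Q): 2 reachable states
  q0 = rec X. b.(b.X + (X + 0))\{b} | ··b··> q1
  q1 = (b.(rec X. b.(b.X + (X + 0))\{b}) + ((rec X. b.(b.X + (X + 0))\{b}) + 0))\{b} | (no moves)
Bisimilarity quotient blocks:
  B0 = {p0}
  B1 = {p1}
  B2 = {p2, q1}
  B3 = {q0}
p0 ∈ B0, q0 ∈ B3 → different blocks

not bisimilar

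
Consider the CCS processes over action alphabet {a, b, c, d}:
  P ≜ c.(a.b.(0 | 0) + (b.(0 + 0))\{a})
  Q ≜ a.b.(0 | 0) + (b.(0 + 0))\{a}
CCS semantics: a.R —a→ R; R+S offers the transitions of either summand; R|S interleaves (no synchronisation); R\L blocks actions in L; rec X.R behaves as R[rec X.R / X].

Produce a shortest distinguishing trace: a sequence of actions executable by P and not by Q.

Reachable graph of P (5 states):
  p0 = c.(a.b.(0 | 0) + (b.(0 + 0))\{a}) ⊢ --c--▸ p1
  p1 = a.b.(0 | 0) + (b.(0 + 0))\{a} ⊢ --a--▸ p2, --b--▸ p3
  p2 = b.(0 | 0) ⊢ --b--▸ p4
  p3 = (0 + 0)\{a} ⊢ (no moves)
  p4 = 0 | 0 ⊢ (no moves)
Reachable graph of Q (4 states):
  q0 = a.b.(0 | 0) + (b.(0 + 0))\{a} ⊢ --a--▸ q1, --b--▸ q2
  q1 = b.(0 | 0) ⊢ --b--▸ q3
  q2 = (0 + 0)\{a} ⊢ (no moves)
  q3 = 0 | 0 ⊢ (no moves)
Executing c from P (initial set {p0}):
  step 1 (c): {p1}
  — P admits the full trace.
Executing c from Q (initial set {q0}):
  step 1 (c): ∅  — Q cannot continue

c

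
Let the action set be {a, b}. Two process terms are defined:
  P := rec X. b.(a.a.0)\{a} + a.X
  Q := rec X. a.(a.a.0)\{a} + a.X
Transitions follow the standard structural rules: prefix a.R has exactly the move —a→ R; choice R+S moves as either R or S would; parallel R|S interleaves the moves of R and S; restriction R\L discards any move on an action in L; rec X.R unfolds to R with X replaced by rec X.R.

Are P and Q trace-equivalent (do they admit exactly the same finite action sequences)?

NO — witness ⟨b⟩

Reachable graph of P (2 states):
  s0 = rec X. b.(a.a.0)\{a} + a.X has moves —a→ s0, —b→ s1
  s1 = (a.a.0)\{a} has moves ·
Reachable graph of Q (2 states):
  t0 = rec X. a.(a.a.0)\{a} + a.X has moves —a→ t0, —a→ t1
  t1 = (a.a.0)\{a} has moves ·
Executing b from P (initial set {s0}):
  step 1 (b): {s1}
  ✓ P
Executing b from Q (initial set {t0}):
  step 1 (b): no successor for Q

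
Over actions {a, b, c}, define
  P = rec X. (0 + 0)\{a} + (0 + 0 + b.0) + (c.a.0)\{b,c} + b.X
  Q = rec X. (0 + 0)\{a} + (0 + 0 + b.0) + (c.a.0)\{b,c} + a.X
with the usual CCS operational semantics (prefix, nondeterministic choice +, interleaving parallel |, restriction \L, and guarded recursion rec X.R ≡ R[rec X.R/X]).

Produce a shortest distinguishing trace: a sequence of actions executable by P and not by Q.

bb

LTS(P): 2 reachable states
  s0 = rec X. (0 + 0)\{a} + (0 + 0 + b.0) + (c.a.0)\{b,c} + b.X | ··b··> s0, ··b··> s1
  s1 = 0 | ·
LTS(Q): 2 reachable states
  t0 = rec X. (0 + 0)\{a} + (0 + 0 + b.0) + (c.a.0)\{b,c} + a.X | ··a··> t0, ··b··> t1
  t1 = 0 | ·
Executing bb from P (initial set {s0}):
  [1] b ⇒ {s0, s1}
  [2] b ⇒ {s0, s1}
  ✓ P
Executing bb from Q (initial set {t0}):
  [1] b ⇒ {t1}
  [2] b ⇒ no successor for Q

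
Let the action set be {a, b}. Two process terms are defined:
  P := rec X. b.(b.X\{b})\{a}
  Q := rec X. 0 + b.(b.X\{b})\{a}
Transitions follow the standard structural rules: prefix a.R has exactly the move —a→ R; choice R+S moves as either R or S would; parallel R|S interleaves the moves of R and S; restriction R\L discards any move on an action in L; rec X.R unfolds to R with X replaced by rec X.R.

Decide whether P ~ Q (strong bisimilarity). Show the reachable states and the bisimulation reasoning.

LTS(P): 3 reachable states
  s0 = rec X. b.(b.X\{b})\{a} | -b-> s1
  s1 = (b.(rec X. b.(b.X\{b})\{a})\{b})\{a} | -b-> s2
  s2 = (rec X. b.(b.X\{b})\{a})\{b}\{a} | stopped
LTS(Q): 3 reachable states
  t0 = rec X. 0 + b.(b.X\{b})\{a} | -b-> t1
  t1 = (b.(rec X. 0 + b.(b.X\{b})\{a})\{b})\{a} | -b-> t2
  t2 = (rec X. 0 + b.(b.X\{b})\{a})\{b}\{a} | stopped
Partition-refinement fixed point:
  B0 = {s0, t0}
  B1 = {s1, t1}
  B2 = {s2, t2}
s0 ∈ B0, t0 ∈ B0 → same block

bisimilar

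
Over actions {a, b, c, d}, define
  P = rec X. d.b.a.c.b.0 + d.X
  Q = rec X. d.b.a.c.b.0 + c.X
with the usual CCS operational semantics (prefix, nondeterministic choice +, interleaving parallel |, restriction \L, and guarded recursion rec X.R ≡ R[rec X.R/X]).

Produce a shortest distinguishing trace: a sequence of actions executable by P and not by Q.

dd

P's transition system — 6 states:
  p0 = rec X. d.b.a.c.b.0 + d.X → =d=> p0, =d=> p1
  p1 = b.a.c.b.0 → =b=> p2
  p2 = a.c.b.0 → =a=> p3
  p3 = c.b.0 → =c=> p4
  p4 = b.0 → =b=> p5
  p5 = 0 → ∅
Q's transition system — 6 states:
  q0 = rec X. d.b.a.c.b.0 + c.X → =c=> q0, =d=> q1
  q1 = b.a.c.b.0 → =b=> q2
  q2 = a.c.b.0 → =a=> q3
  q3 = c.b.0 → =c=> q4
  q4 = b.0 → =b=> q5
  q5 = 0 → ∅
Trace ⟨dd⟩ through P, begin at {p0}:
  [1] d ⇒ {p0, p1}
  [2] d ⇒ {p0, p1}
  P completes σ.
Trace ⟨dd⟩ through Q, begin at {q0}:
  [1] d ⇒ {q1}
  [2] d ⇒ ∅  — Q cannot continue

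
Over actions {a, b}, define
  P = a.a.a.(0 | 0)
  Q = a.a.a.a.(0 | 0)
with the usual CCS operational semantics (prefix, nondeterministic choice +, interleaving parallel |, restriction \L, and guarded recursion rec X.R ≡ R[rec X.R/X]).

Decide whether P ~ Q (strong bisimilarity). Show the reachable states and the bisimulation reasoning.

P's transition system — 4 states:
  p0 = a.a.a.(0 | 0) | —a→ p1
  p1 = a.a.(0 | 0) | —a→ p2
  p2 = a.(0 | 0) | —a→ p3
  p3 = 0 | 0 | ∅
Q's transition system — 5 states:
  q0 = a.a.a.a.(0 | 0) | —a→ q1
  q1 = a.a.a.(0 | 0) | —a→ q2
  q2 = a.a.(0 | 0) | —a→ q3
  q3 = a.(0 | 0) | —a→ q4
  q4 = 0 | 0 | ∅
Bisimilarity quotient blocks:
  B0 = {p0, q1}
  B1 = {p1, q2}
  B2 = {p2, q3}
  B3 = {p3, q4}
  B4 = {q0}
p0 ∈ B0, q0 ∈ B4 → different blocks

not bisimilar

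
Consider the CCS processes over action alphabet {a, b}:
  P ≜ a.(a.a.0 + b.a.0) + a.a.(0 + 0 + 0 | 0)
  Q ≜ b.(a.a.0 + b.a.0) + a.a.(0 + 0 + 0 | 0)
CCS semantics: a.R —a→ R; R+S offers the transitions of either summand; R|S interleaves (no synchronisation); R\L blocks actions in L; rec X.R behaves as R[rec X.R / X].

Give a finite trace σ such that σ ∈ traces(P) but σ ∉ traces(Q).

ab

LTS(P): 6 reachable states
  u0 = a.(a.a.0 + b.a.0) + a.a.(0 + 0 + 0 | 0) ⊢ —a→ u1, —a→ u2
  u1 = a.(0 + 0 + 0 | 0) ⊢ —a→ u3
  u2 = a.a.0 + b.a.0 ⊢ —a→ u4, —b→ u4
  u3 = 0 + 0 + 0 | 0 ⊢ stopped
  u4 = a.0 ⊢ —a→ u5
  u5 = 0 ⊢ stopped
LTS(Q): 6 reachable states
  v0 = b.(a.a.0 + b.a.0) + a.a.(0 + 0 + 0 | 0) ⊢ —a→ v1, —b→ v2
  v1 = a.(0 + 0 + 0 | 0) ⊢ —a→ v3
  v2 = a.a.0 + b.a.0 ⊢ —a→ v4, —b→ v4
  v3 = 0 + 0 + 0 | 0 ⊢ stopped
  v4 = a.0 ⊢ —a→ v5
  v5 = 0 ⊢ stopped
Run σ = ⟨ab⟩ on P: start {u0}
  after a @ step 1: {u1, u2}
  after b @ step 2: {u4}
  ✓ P
Run σ = ⟨ab⟩ on Q: start {v0}
  after a @ step 1: {v1}
  after b @ step 2: no successor for Q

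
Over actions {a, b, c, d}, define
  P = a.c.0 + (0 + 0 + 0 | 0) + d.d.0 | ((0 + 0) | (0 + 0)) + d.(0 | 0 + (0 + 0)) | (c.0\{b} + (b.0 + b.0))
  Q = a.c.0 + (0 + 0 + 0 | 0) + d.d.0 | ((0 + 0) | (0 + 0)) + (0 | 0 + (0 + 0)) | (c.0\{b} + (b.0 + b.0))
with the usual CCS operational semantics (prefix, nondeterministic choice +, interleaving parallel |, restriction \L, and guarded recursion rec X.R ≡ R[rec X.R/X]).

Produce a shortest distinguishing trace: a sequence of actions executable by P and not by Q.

P's transition system — 10 states:
  s0 = a.c.0 + (0 + 0 + 0 | 0) + d.d.0 | ((0 + 0) | (0 + 0)) + d.(0 | 0 + (0 + 0)) | (c.0\{b} + (b.0 + b.0)) | -a-> s1, -b-> s2, -c-> s3, -d-> s4, -d-> s5
  s1 = c.0 | -c-> s6
  s2 = d.(0 | 0 + (0 + 0)) | 0 | -d-> s7
  s3 = d.(0 | 0 + (0 + 0)) | 0\{b} | -d-> s8
  s4 = (0 | 0 + (0 + 0)) | (c.0\{b} + (b.0 + b.0)) | -b-> s7, -c-> s8
  s5 = d.0 | ((0 + 0) | (0 + 0)) | -d-> s9
  s6 = 0 | ·
  s7 = (0 | 0 + (0 + 0)) | 0 | ·
  s8 = (0 | 0 + (0 + 0)) | 0\{b} | ·
  s9 = 0 | ((0 + 0) | (0 + 0)) | ·
Q's transition system — 7 states:
  t0 = a.c.0 + (0 + 0 + 0 | 0) + d.d.0 | ((0 + 0) | (0 + 0)) + (0 | 0 + (0 + 0)) | (c.0\{b} + (b.0 + b.0)) | -a-> t1, -b-> t2, -c-> t3, -d-> t4
  t1 = c.0 | -c-> t5
  t2 = (0 | 0 + (0 + 0)) | 0 | ·
  t3 = (0 | 0 + (0 + 0)) | 0\{b} | ·
  t4 = d.0 | ((0 + 0) | (0 + 0)) | -d-> t6
  t5 = 0 | ·
  t6 = 0 | ((0 + 0) | (0 + 0)) | ·
Executing bd from P (initial set {s0}):
  step 1 (b): {s2}
  step 2 (d): {s7}
  P completes σ.
Executing bd from Q (initial set {t0}):
  step 1 (b): {t2}
  step 2 (d): no successor for Q

bd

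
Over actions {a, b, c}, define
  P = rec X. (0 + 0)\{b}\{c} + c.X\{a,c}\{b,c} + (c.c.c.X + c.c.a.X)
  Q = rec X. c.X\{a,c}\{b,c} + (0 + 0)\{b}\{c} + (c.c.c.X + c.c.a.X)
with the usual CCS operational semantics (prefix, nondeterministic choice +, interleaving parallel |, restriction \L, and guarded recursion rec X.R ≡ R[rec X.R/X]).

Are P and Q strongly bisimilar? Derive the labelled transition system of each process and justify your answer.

Reachable graph of P (6 states):
  m0 = rec X. (0 + 0)\{b}\{c} + c.X\{a,c}\{b,c} + (c.c.c.X + c.c.a.X) ⊢ =c=> m1, =c=> m2, =c=> m3
  m1 = (rec X. (0 + 0)\{b}\{c} + c.X\{a,c}\{b,c} + (c.c.c.X + c.c.a.X))\{a,c}\{b,c} ⊢ ∅
  m2 = c.a.(rec X. (0 + 0)\{b}\{c} + c.X\{a,c}\{b,c} + (c.c.c.X + c.c.a.X)) ⊢ =c=> m4
  m3 = c.c.(rec X. (0 + 0)\{b}\{c} + c.X\{a,c}\{b,c} + (c.c.c.X + c.c.a.X)) ⊢ =c=> m5
  m4 = a.(rec X. (0 + 0)\{b}\{c} + c.X\{a,c}\{b,c} + (c.c.c.X + c.c.a.X)) ⊢ =a=> m0
  m5 = c.(rec X. (0 + 0)\{b}\{c} + c.X\{a,c}\{b,c} + (c.c.c.X + c.c.a.X)) ⊢ =c=> m0
Reachable graph of Q (6 states):
  n0 = rec X. c.X\{a,c}\{b,c} + (0 + 0)\{b}\{c} + (c.c.c.X + c.c.a.X) ⊢ =c=> n1, =c=> n2, =c=> n3
  n1 = (rec X. c.X\{a,c}\{b,c} + (0 + 0)\{b}\{c} + (c.c.c.X + c.c.a.X))\{a,c}\{b,c} ⊢ ∅
  n2 = c.a.(rec X. c.X\{a,c}\{b,c} + (0 + 0)\{b}\{c} + (c.c.c.X + c.c.a.X)) ⊢ =c=> n4
  n3 = c.c.(rec X. c.X\{a,c}\{b,c} + (0 + 0)\{b}\{c} + (c.c.c.X + c.c.a.X)) ⊢ =c=> n5
  n4 = a.(rec X. c.X\{a,c}\{b,c} + (0 + 0)\{b}\{c} + (c.c.c.X + c.c.a.X)) ⊢ =a=> n0
  n5 = c.(rec X. c.X\{a,c}\{b,c} + (0 + 0)\{b}\{c} + (c.c.c.X + c.c.a.X)) ⊢ =c=> n0
Coarsest stable partition (strong bisimilarity classes):
  B0 = {m0, n0}
  B1 = {m2, n2}
  B2 = {m4, n4}
  B3 = {m1, n1}
  B4 = {m3, n3}
  B5 = {m5, n5}
m0 ∈ B0, n0 ∈ B0 → same block

P ~ Q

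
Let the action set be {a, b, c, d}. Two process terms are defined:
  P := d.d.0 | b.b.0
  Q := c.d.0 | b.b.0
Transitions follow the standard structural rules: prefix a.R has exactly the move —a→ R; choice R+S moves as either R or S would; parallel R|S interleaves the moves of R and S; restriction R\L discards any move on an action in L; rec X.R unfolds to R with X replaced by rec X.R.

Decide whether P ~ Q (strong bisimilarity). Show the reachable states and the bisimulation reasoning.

NO

LTS(P): 9 reachable states
  p0 = d.d.0 | b.b.0 → --b--▸ p1, --d--▸ p2
  p1 = d.d.0 | b.0 → --b--▸ p3, --d--▸ p4
  p2 = d.0 | b.b.0 → --b--▸ p4, --d--▸ p5
  p3 = d.d.0 | 0 → --d--▸ p6
  p4 = d.0 | b.0 → --b--▸ p6, --d--▸ p7
  p5 = 0 | b.b.0 → --b--▸ p7
  p6 = d.0 | 0 → --d--▸ p8
  p7 = 0 | b.0 → --b--▸ p8
  p8 = 0 | 0 → stopped
LTS(Q): 9 reachable states
  q0 = c.d.0 | b.b.0 → --b--▸ q1, --c--▸ q2
  q1 = c.d.0 | b.0 → --b--▸ q3, --c--▸ q4
  q2 = d.0 | b.b.0 → --b--▸ q4, --d--▸ q5
  q3 = c.d.0 | 0 → --c--▸ q6
  q4 = d.0 | b.0 → --b--▸ q6, --d--▸ q7
  q5 = 0 | b.b.0 → --b--▸ q7
  q6 = d.0 | 0 → --d--▸ q8
  q7 = 0 | b.0 → --b--▸ q8
  q8 = 0 | 0 → stopped
Partition-refinement fixed point:
  B0 = {p0}
  B1 = {p2, q2}
  B2 = {p5, q5}
  B3 = {p7, q7}
  B4 = {p8, q8}
  B5 = {p4, q4}
  B6 = {p6, q6}
  B7 = {p1}
  B8 = {p3}
  B9 = {q0}
  B10 = {q1}
  B11 = {q3}
p0 ∈ B0, q0 ∈ B9 → different blocks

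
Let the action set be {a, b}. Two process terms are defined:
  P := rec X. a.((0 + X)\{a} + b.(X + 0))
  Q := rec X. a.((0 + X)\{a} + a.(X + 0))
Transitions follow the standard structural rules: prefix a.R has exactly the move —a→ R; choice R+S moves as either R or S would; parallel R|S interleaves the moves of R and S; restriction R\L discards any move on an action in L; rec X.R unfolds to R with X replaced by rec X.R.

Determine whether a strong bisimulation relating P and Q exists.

LTS(P): 3 reachable states
  u0 = rec X. a.((0 + X)\{a} + b.(X + 0)) ⊢ -a-> u1
  u1 = (0 + (rec X. a.((0 + X)\{a} + b.(X + 0))))\{a} + b.((rec X. a.((0 + X)\{a} + b.(X + 0))) + 0) ⊢ -b-> u2
  u2 = (rec X. a.((0 + X)\{a} + b.(X + 0))) + 0 ⊢ -a-> u1
LTS(Q): 3 reachable states
  v0 = rec X. a.((0 + X)\{a} + a.(X + 0)) ⊢ -a-> v1
  v1 = (0 + (rec X. a.((0 + X)\{a} + a.(X + 0))))\{a} + a.((rec X. a.((0 + X)\{a} + a.(X + 0))) + 0) ⊢ -a-> v2
  v2 = (rec X. a.((0 + X)\{a} + a.(X + 0))) + 0 ⊢ -a-> v1
Bisimilarity quotient blocks:
  B0 = {u0, u2}
  B1 = {u1}
  B2 = {v0, v1, v2}
u0 ∈ B0, v0 ∈ B2 → different blocks

NO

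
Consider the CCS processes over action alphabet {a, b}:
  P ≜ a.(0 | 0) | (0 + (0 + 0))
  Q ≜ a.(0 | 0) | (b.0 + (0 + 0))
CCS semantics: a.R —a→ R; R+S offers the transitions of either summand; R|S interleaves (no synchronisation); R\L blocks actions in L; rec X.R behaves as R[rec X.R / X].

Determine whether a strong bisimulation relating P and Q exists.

LTS(P): 2 reachable states
  p0 = a.(0 | 0) | (0 + (0 + 0)) has moves -a-> p1
  p1 = 0 | 0 | (0 + (0 + 0)) has moves ∅
LTS(Q): 4 reachable states
  q0 = a.(0 | 0) | (b.0 + (0 + 0)) has moves -a-> q1, -b-> q2
  q1 = 0 | 0 | (b.0 + (0 + 0)) has moves -b-> q3
  q2 = a.(0 | 0) | 0 has moves -a-> q3
  q3 = 0 | 0 | 0 has moves ∅
Coarsest stable partition (strong bisimilarity classes):
  B0 = {p0, q2}
  B1 = {p1, q3}
  B2 = {q0}
  B3 = {q1}
p0 ∈ B0, q0 ∈ B2 → different blocks

P ≁ Q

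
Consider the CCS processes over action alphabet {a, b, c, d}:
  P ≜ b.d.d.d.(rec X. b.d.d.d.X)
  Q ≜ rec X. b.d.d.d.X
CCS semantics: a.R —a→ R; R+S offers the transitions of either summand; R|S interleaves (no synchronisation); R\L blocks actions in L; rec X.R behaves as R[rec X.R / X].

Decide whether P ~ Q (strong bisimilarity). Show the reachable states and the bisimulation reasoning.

P ~ Q

P's transition system — 5 states:
  p0 = b.d.d.d.(rec X. b.d.d.d.X) :: --b--▸ p1
  p1 = d.d.d.(rec X. b.d.d.d.X) :: --d--▸ p2
  p2 = d.d.(rec X. b.d.d.d.X) :: --d--▸ p3
  p3 = d.(rec X. b.d.d.d.X) :: --d--▸ p4
  p4 = rec X. b.d.d.d.X :: --b--▸ p1
Q's transition system — 4 states:
  q0 = rec X. b.d.d.d.X :: --b--▸ q1
  q1 = d.d.d.(rec X. b.d.d.d.X) :: --d--▸ q2
  q2 = d.d.(rec X. b.d.d.d.X) :: --d--▸ q3
  q3 = d.(rec X. b.d.d.d.X) :: --d--▸ q0
Partition-refinement fixed point:
  B0 = {p0, p4, q0}
  B1 = {p1, q1}
  B2 = {p2, q2}
  B3 = {p3, q3}
p0 ∈ B0, q0 ∈ B0 → same block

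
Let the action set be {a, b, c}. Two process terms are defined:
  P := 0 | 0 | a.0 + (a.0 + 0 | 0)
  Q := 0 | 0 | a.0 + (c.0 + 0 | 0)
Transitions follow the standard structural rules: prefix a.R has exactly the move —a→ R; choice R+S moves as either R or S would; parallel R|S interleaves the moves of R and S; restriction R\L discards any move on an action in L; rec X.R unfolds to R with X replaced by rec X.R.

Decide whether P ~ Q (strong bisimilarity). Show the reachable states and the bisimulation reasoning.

not bisimilar

Reachable graph of P (3 states):
  u0 = 0 | 0 | a.0 + (a.0 + 0 | 0) has moves =a=> u1, =a=> u2
  u1 = 0 has moves ∅
  u2 = 0 | 0 | 0 has moves ∅
Reachable graph of Q (3 states):
  v0 = 0 | 0 | a.0 + (c.0 + 0 | 0) has moves =a=> v1, =c=> v2
  v1 = 0 | 0 | 0 has moves ∅
  v2 = 0 has moves ∅
Partition-refinement fixed point:
  B0 = {u0}
  B1 = {u1, u2, v1, v2}
  B2 = {v0}
u0 ∈ B0, v0 ∈ B2 → different blocks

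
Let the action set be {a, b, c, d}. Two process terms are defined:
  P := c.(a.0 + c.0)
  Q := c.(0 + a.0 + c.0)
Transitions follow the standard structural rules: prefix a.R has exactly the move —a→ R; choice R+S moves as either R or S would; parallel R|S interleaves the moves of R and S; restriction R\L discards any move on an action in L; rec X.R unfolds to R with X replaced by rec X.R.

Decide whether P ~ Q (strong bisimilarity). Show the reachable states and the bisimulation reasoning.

LTS(P): 3 reachable states
  p0 = c.(a.0 + c.0) → —c→ p1
  p1 = a.0 + c.0 → —a→ p2, —c→ p2
  p2 = 0 → deadlocked
LTS(Q): 3 reachable states
  q0 = c.(0 + a.0 + c.0) → —c→ q1
  q1 = 0 + a.0 + c.0 → —a→ q2, —c→ q2
  q2 = 0 → deadlocked
Partition-refinement fixed point:
  B0 = {p0, q0}
  B1 = {p1, q1}
  B2 = {p2, q2}
p0 ∈ B0, q0 ∈ B0 → same block

P ~ Q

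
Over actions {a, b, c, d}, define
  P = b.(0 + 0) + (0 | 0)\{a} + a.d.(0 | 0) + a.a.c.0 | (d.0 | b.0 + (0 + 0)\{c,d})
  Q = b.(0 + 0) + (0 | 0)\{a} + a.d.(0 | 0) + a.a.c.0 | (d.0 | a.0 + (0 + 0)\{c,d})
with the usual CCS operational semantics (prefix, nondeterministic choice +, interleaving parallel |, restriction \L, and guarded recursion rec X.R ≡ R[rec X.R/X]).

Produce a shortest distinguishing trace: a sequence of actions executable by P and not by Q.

ab

Reachable graph of P (19 states):
  p0 = b.(0 + 0) + (0 | 0)\{a} + a.d.(0 | 0) + a.a.c.0 | (d.0 | b.0 + (0 + 0)\{c,d}) | —a→ p1, —a→ p2, —b→ p3, —b→ p4, —d→ p5
  p1 = a.c.0 | (d.0 | b.0 + (0 + 0)\{c,d}) | —a→ p6, —b→ p7, —d→ p8
  p2 = d.(0 | 0) | —d→ p9
  p3 = 0 + 0 | deadlocked
  p4 = a.a.c.0 | (d.0 | 0) | —a→ p7, —d→ p10
  p5 = a.a.c.0 | (0 | b.0) | —a→ p8, —b→ p10
  p6 = c.0 | (d.0 | b.0 + (0 + 0)\{c,d}) | —b→ p11, —c→ p12, —d→ p13
  p7 = a.c.0 | (d.0 | 0) | —a→ p11, —d→ p14
  p8 = a.c.0 | (0 | b.0) | —a→ p13, —b→ p14
  p9 = 0 | 0 | deadlocked
  p10 = a.a.c.0 | (0 | 0) | —a→ p14
  p11 = c.0 | (d.0 | 0) | —c→ p15, —d→ p16
  p12 = 0 | (d.0 | b.0 + (0 + 0)\{c,d}) | —b→ p15, —d→ p17
  p13 = c.0 | (0 | b.0) | —b→ p16, —c→ p17
  p14 = a.c.0 | (0 | 0) | —a→ p16
  p15 = 0 | (d.0 | 0) | —d→ p18
  p16 = c.0 | (0 | 0) | —c→ p18
  p17 = 0 | (0 | b.0) | —b→ p18
  p18 = 0 | (0 | 0) | deadlocked
Reachable graph of Q (19 states):
  q0 = b.(0 + 0) + (0 | 0)\{a} + a.d.(0 | 0) + a.a.c.0 | (d.0 | a.0 + (0 + 0)\{c,d}) | —a→ q1, —a→ q2, —a→ q3, —b→ q4, —d→ q5
  q1 = a.a.c.0 | (d.0 | 0) | —a→ q6, —d→ q7
  q2 = a.c.0 | (d.0 | a.0 + (0 + 0)\{c,d}) | —a→ q6, —a→ q8, —d→ q9
  q3 = d.(0 | 0) | —d→ q10
  q4 = 0 + 0 | deadlocked
  q5 = a.a.c.0 | (0 | a.0) | —a→ q7, —a→ q9
  q6 = a.c.0 | (d.0 | 0) | —a→ q11, —d→ q12
  q7 = a.a.c.0 | (0 | 0) | —a→ q12
  q8 = c.0 | (d.0 | a.0 + (0 + 0)\{c,d}) | —a→ q11, —c→ q13, —d→ q14
  q9 = a.c.0 | (0 | a.0) | —a→ q12, —a→ q14
  q10 = 0 | 0 | deadlocked
  q11 = c.0 | (d.0 | 0) | —c→ q15, —d→ q16
  q12 = a.c.0 | (0 | 0) | —a→ q16
  q13 = 0 | (d.0 | a.0 + (0 + 0)\{c,d}) | —a→ q15, —d→ q17
  q14 = c.0 | (0 | a.0) | —a→ q16, —c→ q17
  q15 = 0 | (d.0 | 0) | —d→ q18
  q16 = c.0 | (0 | 0) | —c→ q18
  q17 = 0 | (0 | a.0) | —a→ q18
  q18 = 0 | (0 | 0) | deadlocked
Trace ⟨ab⟩ through P, begin at {p0}:
  step 1 (a): {p1, p2}
  step 2 (b): {p7}
  — P admits the full trace.
Trace ⟨ab⟩ through Q, begin at {q0}:
  step 1 (a): {q1, q2, q3}
  step 2 (b): ∅ (Q stuck)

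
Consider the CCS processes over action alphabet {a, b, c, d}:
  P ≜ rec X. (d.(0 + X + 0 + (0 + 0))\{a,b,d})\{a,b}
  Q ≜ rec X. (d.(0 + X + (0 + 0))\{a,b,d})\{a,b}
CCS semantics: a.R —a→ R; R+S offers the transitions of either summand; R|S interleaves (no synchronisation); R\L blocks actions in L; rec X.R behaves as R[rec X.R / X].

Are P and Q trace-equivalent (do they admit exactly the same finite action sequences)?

traces(P) = traces(Q)

P's transition system — 2 states:
  m0 = rec X. (d.(0 + X + 0 + (0 + 0))\{a,b,d})\{a,b} ⊢ =d=> m1
  m1 = (0 + (rec X. (d.(0 + X + 0 + (0 + 0))\{a,b,d})\{a,b}) + 0 + (0 + 0))\{a,b,d}\{a,b} ⊢ ∅
Q's transition system — 2 states:
  n0 = rec X. (d.(0 + X + (0 + 0))\{a,b,d})\{a,b} ⊢ =d=> n1
  n1 = (0 + (rec X. (d.(0 + X + (0 + 0))\{a,b,d})\{a,b}) + (0 + 0))\{a,b,d}\{a,b} ⊢ ∅
Bisimilarity quotient blocks:
  B0 = {m0, n0}
  B1 = {m1, n1}
m0 ∈ B0, n0 ∈ B0 → same block
Bisimilar ⇒ trace-equivalent.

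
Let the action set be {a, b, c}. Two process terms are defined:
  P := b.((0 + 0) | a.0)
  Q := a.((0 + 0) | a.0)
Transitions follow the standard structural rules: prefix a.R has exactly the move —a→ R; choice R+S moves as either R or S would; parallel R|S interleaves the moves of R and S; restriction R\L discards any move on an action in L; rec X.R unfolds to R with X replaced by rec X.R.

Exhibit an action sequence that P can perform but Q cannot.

P's transition system — 3 states:
  m0 = b.((0 + 0) | a.0) has moves —b→ m1
  m1 = (0 + 0) | a.0 has moves —a→ m2
  m2 = (0 + 0) | 0 has moves (no moves)
Q's transition system — 3 states:
  n0 = a.((0 + 0) | a.0) has moves —a→ n1
  n1 = (0 + 0) | a.0 has moves —a→ n2
  n2 = (0 + 0) | 0 has moves (no moves)
Trace ⟨b⟩ through P, begin at {m0}:
  step 1 (b): {m1}
  ✓ P
Trace ⟨b⟩ through Q, begin at {n0}:
  step 1 (b): ∅ (Q stuck)

b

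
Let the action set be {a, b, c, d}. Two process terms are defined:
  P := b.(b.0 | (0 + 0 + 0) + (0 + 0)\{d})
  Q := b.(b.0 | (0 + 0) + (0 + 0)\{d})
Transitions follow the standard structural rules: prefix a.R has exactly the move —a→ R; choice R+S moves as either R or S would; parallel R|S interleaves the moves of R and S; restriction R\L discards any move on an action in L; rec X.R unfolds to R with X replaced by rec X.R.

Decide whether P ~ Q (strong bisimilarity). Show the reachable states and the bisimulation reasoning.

Reachable graph of P (3 states):
  m0 = b.(b.0 | (0 + 0 + 0) + (0 + 0)\{d}) → -b-> m1
  m1 = b.0 | (0 + 0 + 0) + (0 + 0)\{d} → -b-> m2
  m2 = 0 | (0 + 0 + 0) → ·
Reachable graph of Q (3 states):
  n0 = b.(b.0 | (0 + 0) + (0 + 0)\{d}) → -b-> n1
  n1 = b.0 | (0 + 0) + (0 + 0)\{d} → -b-> n2
  n2 = 0 | (0 + 0) → ·
Bisimilarity quotient blocks:
  B0 = {m0, n0}
  B1 = {m1, n1}
  B2 = {m2, n2}
m0 ∈ B0, n0 ∈ B0 → same block

bisimilar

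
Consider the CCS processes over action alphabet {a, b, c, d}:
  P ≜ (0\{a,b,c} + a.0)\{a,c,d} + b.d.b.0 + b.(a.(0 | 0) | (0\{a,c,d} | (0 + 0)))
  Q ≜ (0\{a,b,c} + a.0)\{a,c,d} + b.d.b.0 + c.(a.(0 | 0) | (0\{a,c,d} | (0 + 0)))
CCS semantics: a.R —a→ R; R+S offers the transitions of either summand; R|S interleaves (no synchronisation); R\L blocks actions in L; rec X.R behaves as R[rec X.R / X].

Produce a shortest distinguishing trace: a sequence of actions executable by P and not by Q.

ba

LTS(P): 6 reachable states
  u0 = (0\{a,b,c} + a.0)\{a,c,d} + b.d.b.0 + b.(a.(0 | 0) | (0\{a,c,d} | (0 + 0))) → —b→ u1, —b→ u2
  u1 = a.(0 | 0) | (0\{a,c,d} | (0 + 0)) → —a→ u3
  u2 = d.b.0 → —d→ u4
  u3 = 0 | 0 | (0\{a,c,d} | (0 + 0)) → stopped
  u4 = b.0 → —b→ u5
  u5 = 0 → stopped
LTS(Q): 6 reachable states
  v0 = (0\{a,b,c} + a.0)\{a,c,d} + b.d.b.0 + c.(a.(0 | 0) | (0\{a,c,d} | (0 + 0))) → —b→ v1, —c→ v2
  v1 = d.b.0 → —d→ v3
  v2 = a.(0 | 0) | (0\{a,c,d} | (0 + 0)) → —a→ v4
  v3 = b.0 → —b→ v5
  v4 = 0 | 0 | (0\{a,c,d} | (0 + 0)) → stopped
  v5 = 0 → stopped
Run σ = ⟨ba⟩ on P: start {u0}
  step 1 (b): {u1, u2}
  step 2 (a): {u3}
  — P admits the full trace.
Run σ = ⟨ba⟩ on Q: start {v0}
  step 1 (b): {v1}
  step 2 (a): ∅ (Q stuck)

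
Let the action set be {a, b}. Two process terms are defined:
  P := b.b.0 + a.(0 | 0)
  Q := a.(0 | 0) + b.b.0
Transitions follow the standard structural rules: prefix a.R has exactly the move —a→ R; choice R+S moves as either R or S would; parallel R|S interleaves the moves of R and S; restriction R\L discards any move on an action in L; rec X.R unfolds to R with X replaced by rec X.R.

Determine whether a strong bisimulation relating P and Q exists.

bisimilar

P's transition system — 4 states:
  u0 = b.b.0 + a.(0 | 0) | =a=> u1, =b=> u2
  u1 = 0 | 0 | ·
  u2 = b.0 | =b=> u3
  u3 = 0 | ·
Q's transition system — 4 states:
  v0 = a.(0 | 0) + b.b.0 | =a=> v1, =b=> v2
  v1 = 0 | 0 | ·
  v2 = b.0 | =b=> v3
  v3 = 0 | ·
Coarsest stable partition (strong bisimilarity classes):
  B0 = {u0, v0}
  B1 = {u1, u3, v1, v3}
  B2 = {u2, v2}
u0 ∈ B0, v0 ∈ B0 → same block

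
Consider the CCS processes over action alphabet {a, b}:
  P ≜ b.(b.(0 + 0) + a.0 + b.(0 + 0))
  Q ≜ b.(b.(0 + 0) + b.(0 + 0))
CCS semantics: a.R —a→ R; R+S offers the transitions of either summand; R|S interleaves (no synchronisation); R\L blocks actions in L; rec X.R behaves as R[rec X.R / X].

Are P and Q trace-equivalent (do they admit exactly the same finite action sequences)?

P's transition system — 4 states:
  s0 = b.(b.(0 + 0) + a.0 + b.(0 + 0)) | =b=> s1
  s1 = b.(0 + 0) + a.0 + b.(0 + 0) | =a=> s2, =b=> s3
  s2 = 0 | ·
  s3 = 0 + 0 | ·
Q's transition system — 3 states:
  t0 = b.(b.(0 + 0) + b.(0 + 0)) | =b=> t1
  t1 = b.(0 + 0) + b.(0 + 0) | =b=> t2
  t2 = 0 + 0 | ·
Run σ = ⟨ba⟩ on P: start {s0}
  step 1 (b): {s1}
  step 2 (a): {s2}
  P completes σ.
Run σ = ⟨ba⟩ on Q: start {t0}
  step 1 (b): {t1}
  step 2 (a): ∅ (Q stuck)

traces(P) ≠ traces(Q) — witness ⟨ba⟩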